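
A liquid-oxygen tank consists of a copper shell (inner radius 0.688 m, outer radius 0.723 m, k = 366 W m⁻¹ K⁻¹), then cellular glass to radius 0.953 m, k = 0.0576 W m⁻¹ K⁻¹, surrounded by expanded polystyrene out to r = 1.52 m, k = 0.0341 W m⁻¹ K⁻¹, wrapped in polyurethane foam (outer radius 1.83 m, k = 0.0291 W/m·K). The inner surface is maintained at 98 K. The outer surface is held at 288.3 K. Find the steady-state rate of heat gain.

Series thermal resistances, inner to outer:
  R_copper = (1/0.688 − 1/0.723)/(4πk) = 0.07036/(4π·366) = 1.530×10^-5 K/W
  R_cellular glass = (1/0.723 − 1/0.953)/(4πk) = 0.3338/(4π·0.0576) = 0.4612 K/W
  R_expanded polystyrene = (1/0.953 − 1/1.52)/(4πk) = 0.3914/(4π·0.0341) = 0.9134 K/W
  R_polyurethane foam = (1/1.52 − 1/1.83)/(4πk) = 0.1114/(4π·0.0291) = 0.3048 K/W
ΣR = 1.530×10^-5 + 0.4612 + 0.9134 + 0.3048 = 1.679 K/W
Q = ΔT/ΣR = (98 K − 288.3 K)/1.679 = -113 W
(Negative Q ⇒ heat flows inward; heat gain = 113 W.)

Q = 113 W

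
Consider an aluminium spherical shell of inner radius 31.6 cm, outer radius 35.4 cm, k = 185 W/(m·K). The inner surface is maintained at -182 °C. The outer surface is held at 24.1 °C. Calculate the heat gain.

Q = 4πk·ΔT/(1/r₁ − 1/r₂) = 4π × 185 × 206.1 / (1/0.316 − 1/0.354) = 1.41×10^6 W

Q = 1.41×10^6 W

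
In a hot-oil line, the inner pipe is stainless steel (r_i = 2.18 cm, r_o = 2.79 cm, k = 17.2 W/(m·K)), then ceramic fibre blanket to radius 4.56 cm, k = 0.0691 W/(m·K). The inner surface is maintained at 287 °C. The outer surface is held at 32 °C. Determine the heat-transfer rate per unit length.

Q' = 225 W/m

Treat each layer as a resistance in series:
  R'_stainless steel = ln(0.0279/0.0218)/(2πk) = 0.2467/(2π·17.2) = 0.002283 m·K/W
  R'_ceramic fibre blanket = ln(0.0456/0.0279)/(2πk) = 0.4913/(2π·0.0691) = 1.132 m·K/W
ΣR = 0.002283 + 1.132 = 1.134 m·K/W
Q' = ΔT/ΣR = (287 °C − 32 °C)/1.134 = 225 W/m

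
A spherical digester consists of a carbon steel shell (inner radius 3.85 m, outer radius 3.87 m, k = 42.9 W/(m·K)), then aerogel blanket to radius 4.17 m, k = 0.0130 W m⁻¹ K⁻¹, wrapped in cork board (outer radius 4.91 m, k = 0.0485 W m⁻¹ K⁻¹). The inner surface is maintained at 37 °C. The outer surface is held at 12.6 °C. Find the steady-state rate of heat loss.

Q = 141 W

Resistance network (inner→outer):
  R_carbon steel = (1/3.85 − 1/3.87)/(4πk) = 0.001342/(4π·42.9) = 2.490×10^-6 K/W
  R_aerogel blanket = (1/3.87 − 1/4.17)/(4πk) = 0.01859/(4π·0.0130) = 0.1138 K/W
  R_cork board = (1/4.17 − 1/4.91)/(4πk) = 0.03614/(4π·0.0485) = 0.05930 K/W
ΣR = 2.490×10^-6 + 0.1138 + 0.05930 = 0.1731 K/W
Q = ΔT/ΣR = (37 °C − 12.6 °C)/0.1731 = 141 W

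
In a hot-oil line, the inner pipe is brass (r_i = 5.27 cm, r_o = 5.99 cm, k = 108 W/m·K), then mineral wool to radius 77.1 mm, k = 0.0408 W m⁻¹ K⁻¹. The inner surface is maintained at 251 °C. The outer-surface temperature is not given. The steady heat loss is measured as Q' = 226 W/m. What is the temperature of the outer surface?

Sum the resistances:
  R'_brass = ln(0.0599/0.0527)/(2πk) = 0.1281/(2π·108) = 1.887×10^-4 m·K/W
  R'_mineral wool = ln(0.0771/0.0599)/(2πk) = 0.2524/(2π·0.0408) = 0.9847 m·K/W
ΣR = 0.9849 m·K/W
ΔT = Q'·ΣR = 226 × 0.9849 = 222.6 K
Heat flows outward, so T_out = T_in − ΔT = 251 − 222.6 = 28.4 °C

T_out = 28.4 °C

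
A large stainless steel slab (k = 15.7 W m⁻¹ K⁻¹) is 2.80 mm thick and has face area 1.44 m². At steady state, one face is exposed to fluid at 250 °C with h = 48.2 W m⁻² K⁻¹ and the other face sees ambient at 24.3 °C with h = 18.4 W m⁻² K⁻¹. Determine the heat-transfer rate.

Q = 4320 W

Series thermal resistances, inner to outer:
  R_conv,in = 1/(hA) = 1/(48.2·1.44) = 0.01441 K/W
  R_stainless steel = L/(kA) = 0.00280/(15.7·1.44) = 1.238×10^-4 K/W
  R_conv,out = 1/(hA) = 1/(18.4·1.44) = 0.03774 K/W
ΣR = 0.01441 + 1.238×10^-4 + 0.03774 = 0.05227 K/W
Q = ΔT/ΣR = (250 °C − 24.3 °C)/0.05227 = 4320 W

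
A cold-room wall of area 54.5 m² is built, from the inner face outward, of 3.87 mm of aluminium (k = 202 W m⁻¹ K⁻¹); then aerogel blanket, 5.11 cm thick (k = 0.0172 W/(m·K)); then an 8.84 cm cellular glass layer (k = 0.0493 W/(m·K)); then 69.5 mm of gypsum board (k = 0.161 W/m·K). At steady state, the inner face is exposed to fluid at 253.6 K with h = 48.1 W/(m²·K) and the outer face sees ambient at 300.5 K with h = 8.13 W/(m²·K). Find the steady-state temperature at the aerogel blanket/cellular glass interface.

Series thermal resistances, inner to outer:
  R_conv,in = 1/(hA) = 1/(48.1·54.5) = 3.815×10^-4 K/W
  R_aluminium = L/(kA) = 0.00387/(202·54.5) = 3.515×10^-7 K/W
  R_aerogel blanket = L/(kA) = 0.0511/(0.0172·54.5) = 0.05451 K/W
  R_cellular glass = L/(kA) = 0.0884/(0.0493·54.5) = 0.03290 K/W
  R_gypsum board = L/(kA) = 0.0695/(0.161·54.5) = 0.007921 K/W
  R_conv,out = 1/(hA) = 1/(8.13·54.5) = 0.002257 K/W
ΣR = 3.815×10^-4 + 3.515×10^-7 + 0.05451 + 0.03290 + 0.007921 + 0.002257 = 0.09797 K/W
Q = ΔT/ΣR = (253.6 K − 300.5 K)/0.09797 = -478.7 W
From the inner boundary to the aerogel blanket/cellular glass interface, ΣR_partial = 0.05489 K/W.
T_interface = T_in − Q·ΣR_partial = 253.6 K − (-478.7)(0.05489) = 279.88 K

T = 279.88 K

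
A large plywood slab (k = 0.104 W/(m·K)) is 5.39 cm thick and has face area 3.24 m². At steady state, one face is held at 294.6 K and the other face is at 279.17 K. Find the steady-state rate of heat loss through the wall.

Q = 96.5 W

Q = kA·ΔT/L = 0.104 × 3.24 × |294.6 K − 279.17 K| / 0.0539 = 96.5 W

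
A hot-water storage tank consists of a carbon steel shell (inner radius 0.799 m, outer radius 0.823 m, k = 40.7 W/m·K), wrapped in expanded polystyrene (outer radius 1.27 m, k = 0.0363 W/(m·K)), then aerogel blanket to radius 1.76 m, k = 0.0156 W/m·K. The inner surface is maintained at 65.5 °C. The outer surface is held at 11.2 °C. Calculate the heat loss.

Resistance network (inner→outer):
  R_carbon steel = (1/0.799 − 1/0.823)/(4πk) = 0.03650/(4π·40.7) = 7.136×10^-5 K/W
  R_expanded polystyrene = (1/0.823 − 1/1.27)/(4πk) = 0.4277/(4π·0.0363) = 0.9375 K/W
  R_aerogel blanket = (1/1.27 − 1/1.76)/(4πk) = 0.2192/(4π·0.0156) = 1.118 K/W
ΣR = 7.136×10^-5 + 0.9375 + 1.118 = 2.056 K/W
Q = ΔT/ΣR = (65.5 °C − 11.2 °C)/2.056 = 26.4 W

Q = 26.4 W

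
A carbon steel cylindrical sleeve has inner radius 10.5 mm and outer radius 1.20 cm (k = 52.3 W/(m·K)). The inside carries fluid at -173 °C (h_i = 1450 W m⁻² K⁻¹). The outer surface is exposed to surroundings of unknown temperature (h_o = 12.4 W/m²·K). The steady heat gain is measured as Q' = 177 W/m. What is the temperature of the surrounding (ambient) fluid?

T_out = 18.2 °C

Sum the resistances:
  R'_conv,in = 1/(2πr h) = 1/(2π·0.0105·1450) = 0.01045 m·K/W
  R'_carbon steel = ln(0.0120/0.0105)/(2πk) = 0.1335/(2π·52.3) = 4.064×10^-4 m·K/W
  R'_conv,out = 1/(2πr h) = 1/(2π·0.0120·12.4) = 1.070 m·K/W
ΣR = 1.080 m·K/W
ΔT = Q'·ΣR = 177 × 1.080 = 191.2 K
Heat flows inward, so T_out = T_in + ΔT = -173 + 191.2 = 18.2 °C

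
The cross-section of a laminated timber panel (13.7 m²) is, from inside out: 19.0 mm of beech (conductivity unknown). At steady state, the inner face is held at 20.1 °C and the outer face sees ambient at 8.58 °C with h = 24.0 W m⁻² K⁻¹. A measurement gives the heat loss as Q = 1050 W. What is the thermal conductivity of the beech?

k = 0.175 W/m·K

ΣR = ΔT/Q = |20.1 − 8.58|/1050 = 0.01097 K/W
Known resistances:
  R_conv,out = 1/(hA) = 1/(24.0·13.7) = 0.003041 K/W
R_beech = ΣR − ΣR_known = 0.01097 − 0.003041 = 0.007929 K/W
L/(kA) = 0.007929 ⇒ k = 0.0190/(0.007929·13.7) = 0.175 W/m·K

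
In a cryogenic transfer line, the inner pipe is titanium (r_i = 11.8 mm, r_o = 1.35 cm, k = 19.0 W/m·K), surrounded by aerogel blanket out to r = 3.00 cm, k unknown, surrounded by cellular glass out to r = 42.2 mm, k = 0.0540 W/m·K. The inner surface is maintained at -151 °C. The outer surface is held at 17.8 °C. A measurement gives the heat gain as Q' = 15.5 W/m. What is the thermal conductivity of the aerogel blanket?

k = 0.0129 W/m·K

ΣR = ΔT/Q' = |-151 − 17.8|/15.5 = 10.89 m·K/W
Known resistances:
  R'_titanium = ln(0.0135/0.0118)/(2πk) = 0.1346/(2π·19.0) = 0.001127 m·K/W
  R'_cellular glass = ln(0.0422/0.0300)/(2πk) = 0.3412/(2π·0.0540) = 1.006 m·K/W
R_aerogel blanket = ΣR − ΣR_known = 10.89 − 1.007 = 9.883 m·K/W
ln(r₂/r₁)/(2πk) = 9.883 ⇒ k = 0.7985/(2π·9.883) = 0.0129 W/m·K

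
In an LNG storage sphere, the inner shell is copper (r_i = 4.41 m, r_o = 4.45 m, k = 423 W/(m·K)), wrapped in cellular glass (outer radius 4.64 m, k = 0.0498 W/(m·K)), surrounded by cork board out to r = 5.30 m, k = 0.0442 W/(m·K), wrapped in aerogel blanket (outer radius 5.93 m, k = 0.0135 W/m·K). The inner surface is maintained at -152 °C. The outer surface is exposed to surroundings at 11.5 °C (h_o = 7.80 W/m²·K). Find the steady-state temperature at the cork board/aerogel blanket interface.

Series thermal resistances, inner to outer:
  R_copper = (1/4.41 − 1/4.45)/(4πk) = 0.002038/(4π·423) = 3.835×10^-7 K/W
  R_cellular glass = (1/4.45 − 1/4.64)/(4πk) = 0.009202/(4π·0.0498) = 0.01470 K/W
  R_cork board = (1/4.64 − 1/5.30)/(4πk) = 0.02684/(4π·0.0442) = 0.04832 K/W
  R_aerogel blanket = (1/5.30 − 1/5.93)/(4πk) = 0.02005/(4π·0.0135) = 0.1182 K/W
  R_conv,out = 1/(4πr²h) = 1/(4π·5.93²·7.80) = 2.901×10^-4 K/W
ΣR = 3.835×10^-7 + 0.01470 + 0.04832 + 0.1182 + 2.901×10^-4 = 0.1815 K/W
Q = ΔT/ΣR = (-152 °C − 11.5 °C)/0.1815 = -900.8 W
From the inner boundary to the cork board/aerogel blanket interface, ΣR_partial = 0.06302 K/W.
T_interface = T_in − Q·ΣR_partial = -152 °C − (-900.8)(0.06302) = -95.2 °C

T = -95.2 °C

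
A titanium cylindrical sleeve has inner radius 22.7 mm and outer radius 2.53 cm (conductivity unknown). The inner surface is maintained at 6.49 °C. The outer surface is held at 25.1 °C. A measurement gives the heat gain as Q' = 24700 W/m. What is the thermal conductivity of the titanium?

k = 22.9 W/m·K

ΣR = ΔT/Q' = |6.49 − 25.1|/24700 = 7.534×10^-4 m·K/W
ln(r₂/r₁)/(2πk) = 7.534×10^-4 ⇒ k = 0.1084/(2π·7.534×10^-4) = 22.9 W/m·K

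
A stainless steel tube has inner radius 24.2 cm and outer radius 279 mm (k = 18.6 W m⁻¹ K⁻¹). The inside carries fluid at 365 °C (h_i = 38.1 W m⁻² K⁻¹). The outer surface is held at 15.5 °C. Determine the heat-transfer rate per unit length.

Q' = 18.9 kW/m

Treat each layer as a resistance in series:
  R'_conv,in = 1/(2πr h) = 1/(2π·0.242·38.1) = 0.01726 m·K/W
  R'_stainless steel = ln(0.279/0.242)/(2πk) = 0.1423/(2π·18.6) = 0.001217 m·K/W
ΣR = 0.01726 + 0.001217 = 0.01848 m·K/W
Q' = ΔT/ΣR = (365 °C − 15.5 °C)/0.01848 = 18900 W/m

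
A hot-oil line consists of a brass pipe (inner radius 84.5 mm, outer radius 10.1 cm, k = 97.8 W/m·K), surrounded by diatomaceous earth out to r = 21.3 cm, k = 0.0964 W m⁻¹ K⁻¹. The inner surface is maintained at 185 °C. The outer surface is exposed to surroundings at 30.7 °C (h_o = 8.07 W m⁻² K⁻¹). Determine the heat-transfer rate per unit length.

Treat each layer as a resistance in series:
  R'_brass = ln(0.101/0.0845)/(2πk) = 0.1784/(2π·97.8) = 2.903×10^-4 m·K/W
  R'_diatomaceous earth = ln(0.213/0.101)/(2πk) = 0.7462/(2π·0.0964) = 1.232 m·K/W
  R'_conv,out = 1/(2πr h) = 1/(2π·0.213·8.07) = 0.09259 m·K/W
ΣR = 2.903×10^-4 + 1.232 + 0.09259 = 1.325 m·K/W
Q' = ΔT/ΣR = (185 °C − 30.7 °C)/1.325 = 116 W/m

Q' = 116 W/m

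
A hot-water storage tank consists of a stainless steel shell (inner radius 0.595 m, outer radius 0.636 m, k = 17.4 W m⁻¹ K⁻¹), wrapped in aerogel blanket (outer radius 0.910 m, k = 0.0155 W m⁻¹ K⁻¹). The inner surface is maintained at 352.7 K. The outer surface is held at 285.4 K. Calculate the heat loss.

Q = 27.7 W

Series thermal resistances, inner to outer:
  R_stainless steel = (1/0.595 − 1/0.636)/(4πk) = 0.1083/(4π·17.4) = 4.955×10^-4 K/W
  R_aerogel blanket = (1/0.636 − 1/0.910)/(4πk) = 0.4734/(4π·0.0155) = 2.431 K/W
ΣR = 4.955×10^-4 + 2.431 = 2.431 K/W
Q = ΔT/ΣR = (352.7 K − 285.4 K)/2.431 = 27.7 W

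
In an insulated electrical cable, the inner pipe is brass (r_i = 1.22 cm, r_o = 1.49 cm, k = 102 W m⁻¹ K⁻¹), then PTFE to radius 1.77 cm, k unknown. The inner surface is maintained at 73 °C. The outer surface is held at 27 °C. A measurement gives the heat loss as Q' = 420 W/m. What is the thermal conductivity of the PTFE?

ΣR = ΔT/Q' = |73 − 27|/420 = 0.1095 m·K/W
Known resistances:
  R'_brass = ln(0.0149/0.0122)/(2πk) = 0.1999/(2π·102) = 3.120×10^-4 m·K/W
R_PTFE = ΣR − ΣR_known = 0.1095 − 3.120×10^-4 = 0.1092 m·K/W
ln(r₂/r₁)/(2πk) = 0.1092 ⇒ k = 0.1722/(2π·0.1092) = 0.251 W/m·K

k = 0.251 W/m·K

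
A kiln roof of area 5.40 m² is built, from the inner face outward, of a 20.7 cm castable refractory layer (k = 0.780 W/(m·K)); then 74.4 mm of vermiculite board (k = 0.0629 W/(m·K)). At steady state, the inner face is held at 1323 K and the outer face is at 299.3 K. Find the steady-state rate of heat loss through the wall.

Q = 3820 W

Treat each layer as a resistance in series:
  R_castable refractory = L/(kA) = 0.207/(0.780·5.40) = 0.04915 K/W
  R_vermiculite board = L/(kA) = 0.0744/(0.0629·5.40) = 0.2190 K/W
ΣR = 0.04915 + 0.2190 = 0.2681 K/W
Q = ΔT/ΣR = (1323 K − 299.3 K)/0.2681 = 3820 W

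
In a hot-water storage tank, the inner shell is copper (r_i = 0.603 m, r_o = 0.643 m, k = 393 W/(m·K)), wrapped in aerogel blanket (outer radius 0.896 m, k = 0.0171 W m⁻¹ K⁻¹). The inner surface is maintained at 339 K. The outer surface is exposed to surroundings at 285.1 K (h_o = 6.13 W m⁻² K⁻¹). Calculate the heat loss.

Resistance network (inner→outer):
  R_copper = (1/0.603 − 1/0.643)/(4πk) = 0.1032/(4π·393) = 2.089×10^-5 K/W
  R_aerogel blanket = (1/0.643 − 1/0.896)/(4πk) = 0.4391/(4π·0.0171) = 2.044 K/W
  R_conv,out = 1/(4πr²h) = 1/(4π·0.896²·6.13) = 0.01617 K/W
ΣR = 2.089×10^-5 + 2.044 + 0.01617 = 2.060 K/W
Q = ΔT/ΣR = (339 K − 285.1 K)/2.060 = 26.2 W

Q = 26.2 W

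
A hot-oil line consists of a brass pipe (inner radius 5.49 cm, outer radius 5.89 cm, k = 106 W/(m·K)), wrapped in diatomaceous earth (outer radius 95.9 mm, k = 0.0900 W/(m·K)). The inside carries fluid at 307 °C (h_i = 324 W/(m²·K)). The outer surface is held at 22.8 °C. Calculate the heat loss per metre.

Q' = 326 W/m

Treat each layer as a resistance in series:
  R'_conv,in = 1/(2πr h) = 1/(2π·0.0549·324) = 0.008948 m·K/W
  R'_brass = ln(0.0589/0.0549)/(2πk) = 0.07033/(2π·106) = 1.056×10^-4 m·K/W
  R'_diatomaceous earth = ln(0.0959/0.0589)/(2πk) = 0.4875/(2π·0.0900) = 0.8620 m·K/W
ΣR = 0.008948 + 1.056×10^-4 + 0.8620 = 0.8711 m·K/W
Q' = ΔT/ΣR = (307 °C − 22.8 °C)/0.8711 = 326 W/m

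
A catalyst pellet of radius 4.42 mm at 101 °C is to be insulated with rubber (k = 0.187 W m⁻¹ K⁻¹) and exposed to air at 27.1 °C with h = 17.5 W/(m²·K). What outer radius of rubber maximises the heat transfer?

For a sphere, r_cr = 2k_ins/h = 2·0.187/17.5 = 0.0214 m = 2.14 cm

r_cr = 2.14 cm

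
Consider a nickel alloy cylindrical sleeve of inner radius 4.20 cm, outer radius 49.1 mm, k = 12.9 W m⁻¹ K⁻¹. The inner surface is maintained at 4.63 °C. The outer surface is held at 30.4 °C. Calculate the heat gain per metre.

Q' = 13.4 kW/m

Q' = 2πk·ΔT/ln(r₂/r₁) = 2π × 12.9 × 25.77 / ln(0.0491/0.0420) = 13400 W/m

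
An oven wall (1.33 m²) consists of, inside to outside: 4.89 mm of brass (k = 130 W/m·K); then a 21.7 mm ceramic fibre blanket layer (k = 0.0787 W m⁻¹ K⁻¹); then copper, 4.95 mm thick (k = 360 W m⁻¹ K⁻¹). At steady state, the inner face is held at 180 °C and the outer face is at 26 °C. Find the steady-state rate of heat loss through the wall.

Q = 743 W

Series thermal resistances, inner to outer:
  R_brass = L/(kA) = 0.00489/(130·1.33) = 2.828×10^-5 K/W
  R_ceramic fibre blanket = L/(kA) = 0.0217/(0.0787·1.33) = 0.2073 K/W
  R_copper = L/(kA) = 0.00495/(360·1.33) = 1.034×10^-5 K/W
ΣR = 2.828×10^-5 + 0.2073 + 1.034×10^-5 = 0.2073 K/W
Q = ΔT/ΣR = (180 °C − 26 °C)/0.2073 = 743 W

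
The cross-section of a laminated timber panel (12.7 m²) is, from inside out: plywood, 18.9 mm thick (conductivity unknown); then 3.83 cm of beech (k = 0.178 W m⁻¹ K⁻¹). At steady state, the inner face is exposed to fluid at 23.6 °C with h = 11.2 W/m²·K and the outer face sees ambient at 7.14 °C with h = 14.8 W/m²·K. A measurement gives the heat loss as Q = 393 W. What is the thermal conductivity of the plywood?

ΣR = ΔT/Q = |23.6 − 7.14|/393 = 0.04188 K/W
Known resistances:
  R_conv,in = 1/(hA) = 1/(11.2·12.7) = 0.007030 K/W
  R_beech = L/(kA) = 0.0383/(0.178·12.7) = 0.01694 K/W
  R_conv,out = 1/(hA) = 1/(14.8·12.7) = 0.005320 K/W
R_plywood = ΣR − ΣR_known = 0.04188 − 0.02929 = 0.01259 K/W
L/(kA) = 0.01259 ⇒ k = 0.0189/(0.01259·12.7) = 0.118 W/m·K

k = 0.118 W/m·K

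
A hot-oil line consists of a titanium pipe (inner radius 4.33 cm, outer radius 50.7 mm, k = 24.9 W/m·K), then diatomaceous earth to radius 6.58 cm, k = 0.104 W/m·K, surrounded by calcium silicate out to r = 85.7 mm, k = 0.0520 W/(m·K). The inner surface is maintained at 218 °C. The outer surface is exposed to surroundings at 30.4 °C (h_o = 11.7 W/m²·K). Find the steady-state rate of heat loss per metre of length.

Resistance network (inner→outer):
  R'_titanium = ln(0.0507/0.0433)/(2πk) = 0.1578/(2π·24.9) = 0.001008 m·K/W
  R'_diatomaceous earth = ln(0.0658/0.0507)/(2πk) = 0.2607/(2π·0.104) = 0.3989 m·K/W
  R'_calcium silicate = ln(0.0857/0.0658)/(2πk) = 0.2642/(2π·0.0520) = 0.8087 m·K/W
  R'_conv,out = 1/(2πr h) = 1/(2π·0.0857·11.7) = 0.1587 m·K/W
ΣR = 0.001008 + 0.3989 + 0.8087 + 0.1587 = 1.367 m·K/W
Q' = ΔT/ΣR = (218 °C − 30.4 °C)/1.367 = 137 W/m

Q' = 137 W/m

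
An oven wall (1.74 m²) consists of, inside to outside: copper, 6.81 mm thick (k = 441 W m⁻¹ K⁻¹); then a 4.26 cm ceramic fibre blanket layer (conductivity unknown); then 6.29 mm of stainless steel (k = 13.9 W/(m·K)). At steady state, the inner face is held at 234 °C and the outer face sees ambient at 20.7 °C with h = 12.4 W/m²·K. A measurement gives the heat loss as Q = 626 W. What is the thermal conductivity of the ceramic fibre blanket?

k = 0.0832 W/m·K

ΣR = ΔT/Q = |234 − 20.7|/626 = 0.3407 K/W
Known resistances:
  R_copper = L/(kA) = 0.00681/(441·1.74) = 8.875×10^-6 K/W
  R_stainless steel = L/(kA) = 0.00629/(13.9·1.74) = 2.601×10^-4 K/W
  R_conv,out = 1/(hA) = 1/(12.4·1.74) = 0.04635 K/W
R_ceramic fibre blanket = ΣR − ΣR_known = 0.3407 − 0.04662 = 0.2941 K/W
L/(kA) = 0.2941 ⇒ k = 0.0426/(0.2941·1.74) = 0.0832 W/m·K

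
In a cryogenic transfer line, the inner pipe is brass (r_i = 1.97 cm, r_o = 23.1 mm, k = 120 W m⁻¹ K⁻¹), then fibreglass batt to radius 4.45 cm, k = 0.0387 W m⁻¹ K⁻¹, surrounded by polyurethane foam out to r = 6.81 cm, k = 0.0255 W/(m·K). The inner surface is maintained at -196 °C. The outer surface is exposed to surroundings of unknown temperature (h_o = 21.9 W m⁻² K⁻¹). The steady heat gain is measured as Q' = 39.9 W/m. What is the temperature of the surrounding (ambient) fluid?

Series resistances:
  R'_brass = ln(0.0231/0.0197)/(2πk) = 0.1592/(2π·120) = 2.112×10^-4 m·K/W
  R'_fibreglass batt = ln(0.0445/0.0231)/(2πk) = 0.6557/(2π·0.0387) = 2.696 m·K/W
  R'_polyurethane foam = ln(0.0681/0.0445)/(2πk) = 0.4255/(2π·0.0255) = 2.656 m·K/W
  R'_conv,out = 1/(2πr h) = 1/(2π·0.0681·21.9) = 0.1067 m·K/W
ΣR = 5.459 m·K/W
ΔT = Q'·ΣR = 39.9 × 5.459 = 217.8 K
Heat flows inward, so T_out = T_in + ΔT = -196 + 217.8 = 21.8 °C

T_out = 21.8 °C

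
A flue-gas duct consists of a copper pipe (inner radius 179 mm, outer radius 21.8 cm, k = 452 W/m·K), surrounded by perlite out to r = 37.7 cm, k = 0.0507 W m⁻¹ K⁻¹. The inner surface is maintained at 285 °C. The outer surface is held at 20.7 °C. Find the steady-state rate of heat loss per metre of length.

Q' = 154 W/m

Treat each layer as a resistance in series:
  R'_copper = ln(0.218/0.179)/(2πk) = 0.1971/(2π·452) = 6.940×10^-5 m·K/W
  R'_perlite = ln(0.377/0.218)/(2πk) = 0.5478/(2π·0.0507) = 1.719 m·K/W
ΣR = 6.940×10^-5 + 1.719 = 1.719 m·K/W
Q' = ΔT/ΣR = (285 °C − 20.7 °C)/1.719 = 154 W/m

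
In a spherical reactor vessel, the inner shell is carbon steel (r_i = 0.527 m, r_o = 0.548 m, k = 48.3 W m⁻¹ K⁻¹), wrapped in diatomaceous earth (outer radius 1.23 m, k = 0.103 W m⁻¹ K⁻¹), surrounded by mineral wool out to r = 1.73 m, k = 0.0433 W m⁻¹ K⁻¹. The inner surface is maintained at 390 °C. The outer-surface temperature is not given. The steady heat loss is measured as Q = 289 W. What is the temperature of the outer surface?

T_out = 39.2 °C

Sum the resistances:
  R_carbon steel = (1/0.527 − 1/0.548)/(4πk) = 0.07272/(4π·48.3) = 1.198×10^-4 K/W
  R_diatomaceous earth = (1/0.548 − 1/1.23)/(4πk) = 1.012/(4π·0.103) = 0.7817 K/W
  R_mineral wool = (1/1.23 − 1/1.73)/(4πk) = 0.2350/(4π·0.0433) = 0.4318 K/W
ΣR = 1.214 K/W
ΔT = Q·ΣR = 289 × 1.214 = 350.8 K
Heat flows outward, so T_out = T_in − ΔT = 390 − 350.8 = 39.2 °C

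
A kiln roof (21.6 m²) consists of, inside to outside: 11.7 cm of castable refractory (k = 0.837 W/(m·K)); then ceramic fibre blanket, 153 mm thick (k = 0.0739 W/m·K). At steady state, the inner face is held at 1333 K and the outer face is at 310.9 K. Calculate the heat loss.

Series thermal resistances, inner to outer:
  R_castable refractory = L/(kA) = 0.117/(0.837·21.6) = 0.006472 K/W
  R_ceramic fibre blanket = L/(kA) = 0.153/(0.0739·21.6) = 0.09585 K/W
ΣR = 0.006472 + 0.09585 = 0.1023 K/W
Q = ΔT/ΣR = (1333 K − 310.9 K)/0.1023 = 9990 W

Q = 9990 W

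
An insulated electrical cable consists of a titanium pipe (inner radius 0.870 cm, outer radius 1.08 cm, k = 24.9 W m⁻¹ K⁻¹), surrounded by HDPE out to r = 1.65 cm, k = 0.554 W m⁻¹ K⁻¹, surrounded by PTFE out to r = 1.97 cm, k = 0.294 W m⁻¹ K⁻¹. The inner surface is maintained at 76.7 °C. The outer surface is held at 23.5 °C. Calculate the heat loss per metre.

Treat each layer as a resistance in series:
  R'_titanium = ln(0.0108/0.00870)/(2πk) = 0.2162/(2π·24.9) = 0.001382 m·K/W
  R'_HDPE = ln(0.0165/0.0108)/(2πk) = 0.4238/(2π·0.554) = 0.1218 m·K/W
  R'_PTFE = ln(0.0197/0.0165)/(2πk) = 0.1773/(2π·0.294) = 0.09596 m·K/W
ΣR = 0.001382 + 0.1218 + 0.09596 = 0.2191 m·K/W
Q' = ΔT/ΣR = (76.7 °C − 23.5 °C)/0.2191 = 243 W/m

Q' = 243 W/m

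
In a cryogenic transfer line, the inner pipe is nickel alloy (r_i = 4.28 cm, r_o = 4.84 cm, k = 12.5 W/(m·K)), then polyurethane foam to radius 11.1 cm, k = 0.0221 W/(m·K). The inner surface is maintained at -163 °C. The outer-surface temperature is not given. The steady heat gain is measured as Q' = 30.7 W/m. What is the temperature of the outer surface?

T_out = 20.6 °C

Sum the resistances:
  R'_nickel alloy = ln(0.0484/0.0428)/(2πk) = 0.1230/(2π·12.5) = 0.001566 m·K/W
  R'_polyurethane foam = ln(0.111/0.0484)/(2πk) = 0.8300/(2π·0.0221) = 5.978 m·K/W
ΣR = 5.979 m·K/W
ΔT = Q'·ΣR = 30.7 × 5.979 = 183.6 K
Heat flows inward, so T_out = T_in + ΔT = -163 + 183.6 = 20.6 °C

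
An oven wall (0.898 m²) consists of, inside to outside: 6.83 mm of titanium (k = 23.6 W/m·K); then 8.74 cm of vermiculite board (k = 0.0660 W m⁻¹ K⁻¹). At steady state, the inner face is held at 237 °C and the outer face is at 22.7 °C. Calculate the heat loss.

Q = 145 W

Resistance network (inner→outer):
  R_titanium = L/(kA) = 0.00683/(23.6·0.898) = 3.223×10^-4 K/W
  R_vermiculite board = L/(kA) = 0.0874/(0.0660·0.898) = 1.475 K/W
ΣR = 3.223×10^-4 + 1.475 = 1.475 K/W
Q = ΔT/ΣR = (237 °C − 22.7 °C)/1.475 = 145 W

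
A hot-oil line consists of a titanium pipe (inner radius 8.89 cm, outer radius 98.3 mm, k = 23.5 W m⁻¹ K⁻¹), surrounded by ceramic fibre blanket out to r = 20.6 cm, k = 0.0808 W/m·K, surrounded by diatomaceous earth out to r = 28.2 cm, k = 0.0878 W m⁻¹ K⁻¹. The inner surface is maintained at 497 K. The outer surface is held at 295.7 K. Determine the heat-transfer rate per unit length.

Series thermal resistances, inner to outer:
  R'_titanium = ln(0.0983/0.0889)/(2πk) = 0.1005/(2π·23.5) = 6.807×10^-4 m·K/W
  R'_ceramic fibre blanket = ln(0.206/0.0983)/(2πk) = 0.7399/(2π·0.0808) = 1.457 m·K/W
  R'_diatomaceous earth = ln(0.282/0.206)/(2πk) = 0.3140/(2π·0.0878) = 0.5692 m·K/W
ΣR = 6.807×10^-4 + 1.457 + 0.5692 = 2.027 m·K/W
Q' = ΔT/ΣR = (497 K − 295.7 K)/2.027 = 99.3 W/m

Q' = 99.3 W/m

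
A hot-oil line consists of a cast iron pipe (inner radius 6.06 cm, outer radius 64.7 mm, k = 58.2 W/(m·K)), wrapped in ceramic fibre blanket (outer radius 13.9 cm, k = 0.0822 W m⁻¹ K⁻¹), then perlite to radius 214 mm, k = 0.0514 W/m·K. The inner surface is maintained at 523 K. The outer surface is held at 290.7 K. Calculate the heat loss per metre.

Resistance network (inner→outer):
  R'_cast iron = ln(0.0647/0.0606)/(2πk) = 0.06547/(2π·58.2) = 1.790×10^-4 m·K/W
  R'_ceramic fibre blanket = ln(0.139/0.0647)/(2πk) = 0.7647/(2π·0.0822) = 1.481 m·K/W
  R'_perlite = ln(0.214/0.139)/(2πk) = 0.4315/(2π·0.0514) = 1.336 m·K/W
ΣR = 1.790×10^-4 + 1.481 + 1.336 = 2.817 m·K/W
Q' = ΔT/ΣR = (523 K − 290.7 K)/2.817 = 82.5 W/m

Q' = 82.5 W/m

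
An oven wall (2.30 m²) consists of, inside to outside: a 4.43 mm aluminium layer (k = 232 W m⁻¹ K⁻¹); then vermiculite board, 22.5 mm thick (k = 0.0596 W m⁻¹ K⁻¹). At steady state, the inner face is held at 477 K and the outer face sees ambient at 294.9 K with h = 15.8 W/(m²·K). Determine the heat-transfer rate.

Q = 950 W

Treat each layer as a resistance in series:
  R_aluminium = L/(kA) = 0.00443/(232·2.30) = 8.302×10^-6 K/W
  R_vermiculite board = L/(kA) = 0.0225/(0.0596·2.30) = 0.1641 K/W
  R_conv,out = 1/(hA) = 1/(15.8·2.30) = 0.02752 K/W
ΣR = 8.302×10^-6 + 0.1641 + 0.02752 = 0.1916 K/W
Q = ΔT/ΣR = (477 K − 294.9 K)/0.1916 = 950 W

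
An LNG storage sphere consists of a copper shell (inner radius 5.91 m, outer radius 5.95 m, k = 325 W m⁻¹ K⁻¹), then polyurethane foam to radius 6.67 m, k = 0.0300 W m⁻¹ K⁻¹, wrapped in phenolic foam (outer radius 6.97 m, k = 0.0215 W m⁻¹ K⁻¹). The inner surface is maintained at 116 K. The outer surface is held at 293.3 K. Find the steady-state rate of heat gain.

Q = 2460 W

Series thermal resistances, inner to outer:
  R_copper = (1/5.91 − 1/5.95)/(4πk) = 0.001138/(4π·325) = 2.785×10^-7 K/W
  R_polyurethane foam = (1/5.95 − 1/6.67)/(4πk) = 0.01814/(4π·0.0300) = 0.04812 K/W
  R_phenolic foam = (1/6.67 − 1/6.97)/(4πk) = 0.006453/(4π·0.0215) = 0.02388 K/W
ΣR = 2.785×10^-7 + 0.04812 + 0.02388 = 0.07200 K/W
Q = ΔT/ΣR = (116 K − 293.3 K)/0.07200 = -2460 W
(Negative Q ⇒ heat flows inward; heat gain = 2460 W.)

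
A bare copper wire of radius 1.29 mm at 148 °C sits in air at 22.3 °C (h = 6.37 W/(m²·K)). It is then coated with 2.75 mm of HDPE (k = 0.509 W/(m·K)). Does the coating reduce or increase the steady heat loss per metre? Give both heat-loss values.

Critical radius for a cylinder: r_cr = k/h = 0.0799 m = 7.99 cm.
Outer radius after coating: r₂ = 0.00129 + 0.00275 = 0.00404 m.
Since r₁ < r_cr and r₂ ≤ r_cr, the coating moves toward the maximum at r_cr — heat loss rises.
Bare: R = 1/(2πr₁h) = 19.37 m·K/W; Q = 125.7/19.37 = 6.49 W/m.
Coated: R = R_cond + R_conv = 6.541 m·K/W; Q = 125.7/6.541 = 19.2 W/m.

increases: 6.49 → 19.2 W/m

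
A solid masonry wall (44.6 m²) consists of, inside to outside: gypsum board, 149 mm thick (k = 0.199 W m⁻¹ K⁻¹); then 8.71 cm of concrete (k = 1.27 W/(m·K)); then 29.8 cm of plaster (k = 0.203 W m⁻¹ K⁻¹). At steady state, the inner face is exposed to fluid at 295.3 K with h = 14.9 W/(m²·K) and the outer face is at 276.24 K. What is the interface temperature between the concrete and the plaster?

T = 288.1 K

Resistance network (inner→outer):
  R_conv,in = 1/(hA) = 1/(14.9·44.6) = 0.001505 K/W
  R_gypsum board = L/(kA) = 0.149/(0.199·44.6) = 0.01679 K/W
  R_concrete = L/(kA) = 0.0871/(1.27·44.6) = 0.001538 K/W
  R_plaster = L/(kA) = 0.298/(0.203·44.6) = 0.03291 K/W
ΣR = 0.001505 + 0.01679 + 0.001538 + 0.03291 = 0.05274 K/W
Q = ΔT/ΣR = (295.3 K − 276.24 K)/0.05274 = 361.4 W
From the inner boundary to the concrete/plaster interface, ΣR_partial = 0.01983 K/W.
T_interface = T_in − Q·ΣR_partial = 295.3 K − (361.4)(0.01983) = 288.1 K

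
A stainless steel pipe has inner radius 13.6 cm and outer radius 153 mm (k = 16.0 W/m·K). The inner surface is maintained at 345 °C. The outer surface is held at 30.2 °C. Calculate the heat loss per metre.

Q' = 2.69×10^5 W/m

Q' = 2πk·ΔT/ln(r₂/r₁) = 2π × 16.0 × 314.8 / ln(0.153/0.136) = 2.69×10^5 W/m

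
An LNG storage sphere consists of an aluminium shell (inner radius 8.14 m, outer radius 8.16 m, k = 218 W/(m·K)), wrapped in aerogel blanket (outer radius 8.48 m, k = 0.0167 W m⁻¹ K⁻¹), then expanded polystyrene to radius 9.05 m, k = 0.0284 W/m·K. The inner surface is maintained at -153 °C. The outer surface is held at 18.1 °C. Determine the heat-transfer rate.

Treat each layer as a resistance in series:
  R_aluminium = (1/8.14 − 1/8.16)/(4πk) = 3.011×10^-4/(4π·218) = 1.099×10^-7 K/W
  R_aerogel blanket = (1/8.16 − 1/8.48)/(4πk) = 0.004624/(4π·0.0167) = 0.02204 K/W
  R_expanded polystyrene = (1/8.48 − 1/9.05)/(4πk) = 0.007427/(4π·0.0284) = 0.02081 K/W
ΣR = 1.099×10^-7 + 0.02204 + 0.02081 = 0.04285 K/W
Q = ΔT/ΣR = (-153 °C − 18.1 °C)/0.04285 = -3990 W
(Negative Q ⇒ heat flows inward; heat gain = 3990 W.)

Q = 3.99 kW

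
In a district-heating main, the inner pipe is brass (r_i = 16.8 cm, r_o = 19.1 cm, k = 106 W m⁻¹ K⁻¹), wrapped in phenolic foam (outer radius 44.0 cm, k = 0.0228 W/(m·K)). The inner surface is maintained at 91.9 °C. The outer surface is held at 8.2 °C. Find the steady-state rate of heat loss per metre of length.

Q' = 14.4 W/m

Series thermal resistances, inner to outer:
  R'_brass = ln(0.191/0.168)/(2πk) = 0.1283/(2π·106) = 1.927×10^-4 m·K/W
  R'_phenolic foam = ln(0.440/0.191)/(2πk) = 0.8345/(2π·0.0228) = 5.825 m·K/W
ΣR = 1.927×10^-4 + 5.825 = 5.825 m·K/W
Q' = ΔT/ΣR = (91.9 °C − 8.2 °C)/5.825 = 14.4 W/m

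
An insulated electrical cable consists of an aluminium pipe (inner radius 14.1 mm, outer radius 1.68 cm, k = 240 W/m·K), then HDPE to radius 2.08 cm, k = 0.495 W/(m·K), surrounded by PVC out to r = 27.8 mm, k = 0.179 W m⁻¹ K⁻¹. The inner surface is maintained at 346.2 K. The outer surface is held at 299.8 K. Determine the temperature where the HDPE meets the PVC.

T = 336.4 K

Series thermal resistances, inner to outer:
  R'_aluminium = ln(0.0168/0.0141)/(2πk) = 0.1752/(2π·240) = 1.162×10^-4 m·K/W
  R'_HDPE = ln(0.0208/0.0168)/(2πk) = 0.2136/(2π·0.495) = 0.06867 m·K/W
  R'_PVC = ln(0.0278/0.0208)/(2πk) = 0.2901/(2π·0.179) = 0.2579 m·K/W
ΣR = 1.162×10^-4 + 0.06867 + 0.2579 = 0.3267 m·K/W
Q' = ΔT/ΣR = (346.2 K − 299.8 K)/0.3267 = 142.0 W/m
From the inner boundary to the HDPE/PVC interface, ΣR_partial = 0.06879 m·K/W.
T_interface = T_in − Q'·ΣR_partial = 346.2 K − (142.0)(0.06879) = 336.4 K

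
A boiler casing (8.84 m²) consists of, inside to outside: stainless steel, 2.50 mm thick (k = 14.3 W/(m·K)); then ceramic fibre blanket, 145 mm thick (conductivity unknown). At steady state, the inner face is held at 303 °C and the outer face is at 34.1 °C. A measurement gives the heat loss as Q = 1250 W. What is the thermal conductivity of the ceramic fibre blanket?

ΣR = ΔT/Q = |303 − 34.1|/1250 = 0.2151 K/W
Known resistances:
  R_stainless steel = L/(kA) = 0.00250/(14.3·8.84) = 1.978×10^-5 K/W
R_ceramic fibre blanket = ΣR − ΣR_known = 0.2151 − 1.978×10^-5 = 0.2151 K/W
L/(kA) = 0.2151 ⇒ k = 0.145/(0.2151·8.84) = 0.0763 W/m·K

k = 0.0763 W/m·K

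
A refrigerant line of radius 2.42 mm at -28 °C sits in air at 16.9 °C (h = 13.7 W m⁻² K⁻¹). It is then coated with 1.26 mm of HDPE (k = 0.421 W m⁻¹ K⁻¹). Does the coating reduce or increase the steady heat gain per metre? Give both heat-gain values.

increases: 9.35 → 13.5 W/m

Critical radius for a cylinder: r_cr = k/h = 0.0307 m = 3.07 cm.
Outer radius after coating: r₂ = 0.00242 + 0.00126 = 0.00368 m.
Since r₁ < r_cr and r₂ ≤ r_cr, the coating moves toward the maximum at r_cr — heat gain rises.
Bare: R = 1/(2πr₁h) = 4.800 m·K/W; Q = 44.9/4.800 = 9.35 W/m.
Coated: R = R_cond + R_conv = 3.315 m·K/W; Q = 44.9/3.315 = 13.5 W/m.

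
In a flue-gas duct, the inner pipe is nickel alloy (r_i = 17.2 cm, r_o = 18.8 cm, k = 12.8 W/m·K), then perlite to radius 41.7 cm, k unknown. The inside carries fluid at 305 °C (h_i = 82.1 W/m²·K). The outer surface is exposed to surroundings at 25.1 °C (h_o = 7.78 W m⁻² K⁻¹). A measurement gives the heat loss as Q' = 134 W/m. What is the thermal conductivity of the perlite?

ΣR = ΔT/Q' = |305 − 25.1|/134 = 2.089 m·K/W
Known resistances:
  R'_conv,in = 1/(2πr h) = 1/(2π·0.172·82.1) = 0.01127 m·K/W
  R'_nickel alloy = ln(0.188/0.172)/(2πk) = 0.08895/(2π·12.8) = 0.001106 m·K/W
  R'_conv,out = 1/(2πr h) = 1/(2π·0.417·7.78) = 0.04906 m·K/W
R_perlite = ΣR − ΣR_known = 2.089 − 0.06144 = 2.028 m·K/W
ln(r₂/r₁)/(2πk) = 2.028 ⇒ k = 0.7966/(2π·2.028) = 0.0625 W/m·K

k = 0.0625 W/m·K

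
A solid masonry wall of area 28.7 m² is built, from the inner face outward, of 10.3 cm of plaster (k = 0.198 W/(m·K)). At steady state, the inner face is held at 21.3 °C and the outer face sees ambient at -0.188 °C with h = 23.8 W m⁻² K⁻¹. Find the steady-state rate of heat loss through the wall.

Q = 1100 W

Resistance network (inner→outer):
  R_plaster = L/(kA) = 0.103/(0.198·28.7) = 0.01813 K/W
  R_conv,out = 1/(hA) = 1/(23.8·28.7) = 0.001464 K/W
ΣR = 0.01813 + 0.001464 = 0.01959 K/W
Q = ΔT/ΣR = (21.3 °C − -0.188 °C)/0.01959 = 1100 W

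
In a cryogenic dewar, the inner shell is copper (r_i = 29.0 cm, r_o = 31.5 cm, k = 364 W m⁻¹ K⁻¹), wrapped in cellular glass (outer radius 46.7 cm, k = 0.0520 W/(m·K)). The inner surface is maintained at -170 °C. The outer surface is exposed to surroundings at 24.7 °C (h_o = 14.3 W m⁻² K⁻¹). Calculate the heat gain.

Q = 121 W

Series thermal resistances, inner to outer:
  R_copper = (1/0.290 − 1/0.315)/(4πk) = 0.2737/(4π·364) = 5.983×10^-5 K/W
  R_cellular glass = (1/0.315 − 1/0.467)/(4πk) = 1.033/(4π·0.0520) = 1.581 K/W
  R_conv,out = 1/(4πr²h) = 1/(4π·0.467²·14.3) = 0.02552 K/W
ΣR = 5.983×10^-5 + 1.581 + 0.02552 = 1.607 K/W
Q = ΔT/ΣR = (-170 °C − 24.7 °C)/1.607 = -121 W
(Negative Q ⇒ heat flows inward; heat gain = 121 W.)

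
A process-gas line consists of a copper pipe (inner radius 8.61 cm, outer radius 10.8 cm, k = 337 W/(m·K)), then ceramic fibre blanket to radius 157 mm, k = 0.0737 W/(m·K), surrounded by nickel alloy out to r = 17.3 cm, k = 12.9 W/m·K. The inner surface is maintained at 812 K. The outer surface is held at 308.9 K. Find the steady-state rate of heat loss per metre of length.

Q' = 622 W/m

Series thermal resistances, inner to outer:
  R'_copper = ln(0.108/0.0861)/(2πk) = 0.2266/(2π·337) = 1.070×10^-4 m·K/W
  R'_ceramic fibre blanket = ln(0.157/0.108)/(2πk) = 0.3741/(2π·0.0737) = 0.8079 m·K/W
  R'_nickel alloy = ln(0.173/0.157)/(2πk) = 0.09705/(2π·12.9) = 0.001197 m·K/W
ΣR = 1.070×10^-4 + 0.8079 + 0.001197 = 0.8092 m·K/W
Q' = ΔT/ΣR = (812 K − 308.9 K)/0.8092 = 622 W/m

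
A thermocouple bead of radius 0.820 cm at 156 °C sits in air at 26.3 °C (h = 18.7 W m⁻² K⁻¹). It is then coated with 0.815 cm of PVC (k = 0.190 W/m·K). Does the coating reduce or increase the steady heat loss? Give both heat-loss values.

Critical radius for a sphere: r_cr = 2k/h = 0.0203 m = 2.03 cm.
Outer radius after coating: r₂ = 0.00820 + 0.00815 = 0.01635 m.
Since r₁ < r_cr and r₂ ≤ r_cr, the coating moves toward the maximum at r_cr — heat loss rises.
Bare: R = 1/(4πr₁²h) = 63.29 K/W; Q = 129.7/63.29 = 2.05 W.
Coated: R = R_cond + R_conv = 41.38 K/W; Q = 129.7/41.38 = 3.13 W.

increases: 2.05 → 3.13 W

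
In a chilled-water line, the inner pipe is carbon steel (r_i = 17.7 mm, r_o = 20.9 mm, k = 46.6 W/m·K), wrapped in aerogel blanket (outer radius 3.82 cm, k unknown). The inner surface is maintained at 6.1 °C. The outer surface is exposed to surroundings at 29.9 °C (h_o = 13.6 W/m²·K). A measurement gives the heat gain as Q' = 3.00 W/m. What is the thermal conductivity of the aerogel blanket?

k = 0.0126 W/m·K

ΣR = ΔT/Q' = |6.1 − 29.9|/3.00 = 7.933 m·K/W
Known resistances:
  R'_carbon steel = ln(0.0209/0.0177)/(2πk) = 0.1662/(2π·46.6) = 5.676×10^-4 m·K/W
  R'_conv,out = 1/(2πr h) = 1/(2π·0.0382·13.6) = 0.3063 m·K/W
R_aerogel blanket = ΣR − ΣR_known = 7.933 − 0.3069 = 7.626 m·K/W
ln(r₂/r₁)/(2πk) = 7.626 ⇒ k = 0.6031/(2π·7.626) = 0.0126 W/m·K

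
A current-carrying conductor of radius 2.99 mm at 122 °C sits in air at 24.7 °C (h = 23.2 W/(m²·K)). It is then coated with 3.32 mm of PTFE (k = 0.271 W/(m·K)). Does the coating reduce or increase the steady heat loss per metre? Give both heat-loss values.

increases: 42.4 → 63.8 W/m

Critical radius for a cylinder: r_cr = k/h = 0.0117 m = 1.17 cm.
Outer radius after coating: r₂ = 0.00299 + 0.00332 = 0.00631 m.
Since r₁ < r_cr and r₂ ≤ r_cr, the coating moves toward the maximum at r_cr — heat loss rises.
Bare: R = 1/(2πr₁h) = 2.294 m·K/W; Q = 97.3/2.294 = 42.4 W/m.
Coated: R = R_cond + R_conv = 1.526 m·K/W; Q = 97.3/1.526 = 63.8 W/m.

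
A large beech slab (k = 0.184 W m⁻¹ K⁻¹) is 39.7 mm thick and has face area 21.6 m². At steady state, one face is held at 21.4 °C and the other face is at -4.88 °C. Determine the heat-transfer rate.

Q = 2630 W

Q = kA·ΔT/L = 0.184 × 21.6 × |21.4 °C − -4.88 °C| / 0.0397 = 2630 W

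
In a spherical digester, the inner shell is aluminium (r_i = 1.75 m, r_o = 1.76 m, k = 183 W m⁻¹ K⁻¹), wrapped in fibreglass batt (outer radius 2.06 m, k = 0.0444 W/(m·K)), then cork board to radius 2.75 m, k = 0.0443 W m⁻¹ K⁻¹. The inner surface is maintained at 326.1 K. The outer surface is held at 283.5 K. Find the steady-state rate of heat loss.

Q = 116 W

Treat each layer as a resistance in series:
  R_aluminium = (1/1.75 − 1/1.76)/(4πk) = 0.003247/(4π·183) = 1.412×10^-6 K/W
  R_fibreglass batt = (1/1.76 − 1/2.06)/(4πk) = 0.08274/(4π·0.0444) = 0.1483 K/W
  R_cork board = (1/2.06 − 1/2.75)/(4πk) = 0.1218/(4π·0.0443) = 0.2188 K/W
ΣR = 1.412×10^-6 + 0.1483 + 0.2188 = 0.3671 K/W
Q = ΔT/ΣR = (326.1 K − 283.5 K)/0.3671 = 116 W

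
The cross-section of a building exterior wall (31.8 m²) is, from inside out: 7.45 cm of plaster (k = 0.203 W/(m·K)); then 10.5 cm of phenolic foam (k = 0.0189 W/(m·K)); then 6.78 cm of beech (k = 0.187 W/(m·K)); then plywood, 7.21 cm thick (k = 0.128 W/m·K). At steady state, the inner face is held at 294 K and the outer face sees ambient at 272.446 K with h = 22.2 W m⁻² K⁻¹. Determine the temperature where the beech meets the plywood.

Series thermal resistances, inner to outer:
  R_plaster = L/(kA) = 0.0745/(0.203·31.8) = 0.01154 K/W
  R_phenolic foam = L/(kA) = 0.105/(0.0189·31.8) = 0.1747 K/W
  R_beech = L/(kA) = 0.0678/(0.187·31.8) = 0.01140 K/W
  R_plywood = L/(kA) = 0.0721/(0.128·31.8) = 0.01771 K/W
  R_conv,out = 1/(hA) = 1/(22.2·31.8) = 0.001417 K/W
ΣR = 0.01154 + 0.1747 + 0.01140 + 0.01771 + 0.001417 = 0.2168 K/W
Q = ΔT/ΣR = (294 K − 272.446 K)/0.2168 = 99.42 W
From the inner boundary to the beech/plywood interface, ΣR_partial = 0.1976 K/W.
T_interface = T_in − Q·ΣR_partial = 294 K − (99.42)(0.1976) = 274.35 K

T = 274.35 K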